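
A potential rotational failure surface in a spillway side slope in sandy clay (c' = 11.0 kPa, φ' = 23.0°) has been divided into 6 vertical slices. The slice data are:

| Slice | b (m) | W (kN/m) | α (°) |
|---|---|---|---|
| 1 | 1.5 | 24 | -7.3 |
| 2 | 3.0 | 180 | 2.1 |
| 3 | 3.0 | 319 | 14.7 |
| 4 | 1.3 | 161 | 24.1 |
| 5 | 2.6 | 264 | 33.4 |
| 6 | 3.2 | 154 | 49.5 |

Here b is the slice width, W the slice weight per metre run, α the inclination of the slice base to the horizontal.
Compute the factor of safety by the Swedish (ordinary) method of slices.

FS = 1.46

Ordinary method of slices: FS = Σ[c'·Δl_i + (W_i cosα_i)·tanφ'] / Σ W_i sinα_i, with Δl_i = b_i / cosα_i.
Slice 1: Δl = 1.5/cos(-7.3°) = 1.512 m; N'_1 = 24·cos(-7.3°) = 23.8; c'Δl = 16.63; W sinα = -3.0
Slice 2: Δl = 3.0/cos2.1° = 3.002 m; N'_2 = 180·cos2.1° = 179.9; c'Δl = 33.02; W sinα = 6.6
Slice 3: Δl = 3.0/cos14.7° = 3.102 m; N'_3 = 319·cos14.7° = 308.6; c'Δl = 34.12; W sinα = 80.9
Slice 4: Δl = 1.3/cos24.1° = 1.424 m; N'_4 = 161·cos24.1° = 147.0; c'Δl = 15.67; W sinα = 65.7
Slice 5: Δl = 2.6/cos33.4° = 3.114 m; N'_5 = 264·cos33.4° = 220.4; c'Δl = 34.26; W sinα = 145.3
Slice 6: Δl = 3.2/cos49.5° = 4.927 m; N'_6 = 154·cos49.5° = 100.0; c'Δl = 54.20; W sinα = 117.1
Σc'Δl = 187.9 kN/m; ΣN' = 979.6 kN/m; ΣW sinα = 412.7 kN/m
Resisting = 187.9 + 979.6·tan23.0° = 187.9 + 415.8 = 603.7 kN/m
FS = 603.7 / 412.7 = 1.463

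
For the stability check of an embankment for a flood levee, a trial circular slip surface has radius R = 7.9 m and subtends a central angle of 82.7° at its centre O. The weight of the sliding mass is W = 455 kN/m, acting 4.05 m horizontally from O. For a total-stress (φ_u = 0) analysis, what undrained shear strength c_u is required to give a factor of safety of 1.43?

c_u = 29.3 kPa

FS = c_u·L_a·R / (W·d), so c_u = FS·W·d / (L_a·R).
Arc length L_a = R·θ = 7.9·(82.7°·π/180) = 7.9·1.4434 = 11.40 m
c_u = 1.43·455·4.05 / (11.40·7.9) = 2635.1 / 90.08 = 29.25 kPa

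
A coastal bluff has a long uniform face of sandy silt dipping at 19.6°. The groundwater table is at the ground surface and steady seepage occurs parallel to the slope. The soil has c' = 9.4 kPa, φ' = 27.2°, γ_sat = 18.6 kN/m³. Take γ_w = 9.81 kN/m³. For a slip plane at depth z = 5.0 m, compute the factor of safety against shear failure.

FS = 1.00

With seepage parallel to the slope and the water table at the surface, the effective normal stress on the slip plane uses the buoyant unit weight γ' = γ_sat − γ_w while the driving shear stress uses γ_sat:
FS = [c' + γ' z cos²β tanφ'] / [γ_sat z sinβ cosβ]
γ' = 18.6 − 9.81 = 8.79 kN/m³
Numerator = 9.4 + 8.79·5.0·cos²19.6°·tan27.2° = 9.4 + 8.79·5.0·0.8875·0.5139 = 29.446 kPa
Denominator = 18.6·5.0·sin19.6°·cos19.6° = 18.6·5.0·0.3355·0.9421 = 29.389 kPa
FS = 29.446 / 29.389 = 1.002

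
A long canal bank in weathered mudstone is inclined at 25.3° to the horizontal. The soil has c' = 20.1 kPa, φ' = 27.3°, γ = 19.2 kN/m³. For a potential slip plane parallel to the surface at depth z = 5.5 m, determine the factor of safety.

For an infinite slope with a slip plane parallel to the surface (no pore pressure): FS = [c' + γz cos²β tanφ'] / [γz sinβ cosβ].
γz = 19.2·5.5 = 105.60 kN/m²
Numerator = 20.1 + 105.60·cos²25.3°·tan27.3° = 20.1 + 105.60·0.8174·0.5161 = 64.650 kPa
Denominator = 105.60·sin25.3°·cos25.3° = 105.60·0.4274·0.9041 = 40.800 kPa
FS = 64.650 / 40.800 = 1.585

FS = 1.58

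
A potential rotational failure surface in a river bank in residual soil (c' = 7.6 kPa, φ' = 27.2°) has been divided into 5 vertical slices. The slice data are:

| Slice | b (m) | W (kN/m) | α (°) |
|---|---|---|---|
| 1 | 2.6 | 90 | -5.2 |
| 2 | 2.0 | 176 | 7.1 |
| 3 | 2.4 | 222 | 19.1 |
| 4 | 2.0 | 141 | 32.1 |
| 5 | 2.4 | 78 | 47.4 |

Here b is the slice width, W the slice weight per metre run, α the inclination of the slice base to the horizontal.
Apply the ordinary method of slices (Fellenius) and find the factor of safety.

Ordinary method of slices: FS = Σ[c'·Δl_i + (W_i cosα_i)·tanφ'] / Σ W_i sinα_i, with Δl_i = b_i / cosα_i.
Slice 1: Δl = 2.6/cos(-5.2°) = 2.611 m; N'_1 = 90·cos(-5.2°) = 89.6; c'Δl = 19.84; W sinα = -8.2
Slice 2: Δl = 2.0/cos7.1° = 2.015 m; N'_2 = 176·cos7.1° = 174.7; c'Δl = 15.32; W sinα = 21.8
Slice 3: Δl = 2.4/cos19.1° = 2.540 m; N'_3 = 222·cos19.1° = 209.8; c'Δl = 19.30; W sinα = 72.6
Slice 4: Δl = 2.0/cos32.1° = 2.361 m; N'_4 = 141·cos32.1° = 119.4; c'Δl = 17.94; W sinα = 74.9
Slice 5: Δl = 2.4/cos47.4° = 3.546 m; N'_5 = 78·cos47.4° = 52.8; c'Δl = 26.95; W sinα = 57.4
Σc'Δl = 99.4 kN/m; ΣN' = 646.3 kN/m; ΣW sinα = 218.6 kN/m
Resisting = 99.4 + 646.3·tan27.2° = 99.4 + 332.2 = 431.5 kN/m
FS = 431.5 / 218.6 = 1.974

FS = 1.97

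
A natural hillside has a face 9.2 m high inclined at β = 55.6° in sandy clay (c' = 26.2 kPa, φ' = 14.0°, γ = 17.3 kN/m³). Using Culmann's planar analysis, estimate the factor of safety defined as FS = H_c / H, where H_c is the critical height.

H_c = (4c'/γ) · sinβ cosφ' / [1 − cos(β − φ')]
    = (4·26.2/17.3) · sin55.6°·cos14.0° / [1 − cos41.6°]
    = 6.058 · 0.8006 / 0.2522 = 19.23 m
FS = H_c / H = 19.23 / 9.2 = 2.090

FS = 2.09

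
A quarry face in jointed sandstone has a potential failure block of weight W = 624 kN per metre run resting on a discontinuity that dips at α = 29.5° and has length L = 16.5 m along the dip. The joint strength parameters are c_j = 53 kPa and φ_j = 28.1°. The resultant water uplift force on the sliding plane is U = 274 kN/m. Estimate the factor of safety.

FS = 3.31

Resolving the block weight along and normal to the plane and applying the Mohr–Coulomb strength on the joint:
N' = W cosα − U = 624·cos29.5° − 274 = 269.1 kN/m
Driving force T = W sinα = 624·sin29.5° = 307.3 kN/m
Resisting force R = c_j·L + N'·tanφ_j = 53·16.5 + 269.1·tan28.1° = 874.5 + 143.7 = 1018.2 kN/m
FS = R / T = 1018.2 / 307.3 = 3.314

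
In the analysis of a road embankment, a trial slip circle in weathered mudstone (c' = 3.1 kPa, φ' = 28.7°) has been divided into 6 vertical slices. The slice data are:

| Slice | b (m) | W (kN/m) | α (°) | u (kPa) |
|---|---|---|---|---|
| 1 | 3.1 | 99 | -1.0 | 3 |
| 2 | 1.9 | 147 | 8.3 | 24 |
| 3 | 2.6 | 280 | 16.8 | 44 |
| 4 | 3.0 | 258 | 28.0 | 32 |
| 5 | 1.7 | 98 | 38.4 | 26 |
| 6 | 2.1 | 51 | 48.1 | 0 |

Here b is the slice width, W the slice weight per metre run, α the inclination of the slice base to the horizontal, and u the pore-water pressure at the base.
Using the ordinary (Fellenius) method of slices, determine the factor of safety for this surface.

FS = 1.03

Ordinary method of slices: FS = Σ[c'·Δl_i + (W_i cosα_i − u_i·Δl_i)·tanφ'] / Σ W_i sinα_i, with Δl_i = b_i / cosα_i.
Slice 1: Δl = 3.1/cos(-1.0°) = 3.100 m; N'_1 = 99·cos(-1.0°) − 3·3.100 = 89.7; c'Δl = 9.61; W sinα = -1.7
Slice 2: Δl = 1.9/cos8.3° = 1.920 m; N'_2 = 147·cos8.3° − 24·1.920 = 99.4; c'Δl = 5.95; W sinα = 21.2
Slice 3: Δl = 2.6/cos16.8° = 2.716 m; N'_3 = 280·cos16.8° − 44·2.716 = 148.5; c'Δl = 8.42; W sinα = 80.9
Slice 4: Δl = 3.0/cos28.0° = 3.398 m; N'_4 = 258·cos28.0° − 32·3.398 = 119.1; c'Δl = 10.53; W sinα = 121.1
Slice 5: Δl = 1.7/cos38.4° = 2.169 m; N'_5 = 98·cos38.4° − 26·2.169 = 20.4; c'Δl = 6.72; W sinα = 60.9
Slice 6: Δl = 2.1/cos48.1° = 3.145 m; N'_6 = 51·cos48.1° − 0·3.145 = 34.1; c'Δl = 9.75; W sinα = 38.0
Σc'Δl = 51.0 kN/m; ΣN' = 511.1 kN/m; ΣW sinα = 320.4 kN/m
Resisting = 51.0 + 511.1·tan28.7° = 51.0 + 279.8 = 330.8 kN/m
FS = 330.8 / 320.4 = 1.033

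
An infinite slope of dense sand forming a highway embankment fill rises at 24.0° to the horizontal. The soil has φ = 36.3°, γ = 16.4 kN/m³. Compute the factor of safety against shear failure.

FS = 1.65

For a dry cohesionless infinite slope the factor of safety is FS = tanφ / tanβ.
FS = tan36.3° / tan24.0° = 0.7346 / 0.4452 = 1.650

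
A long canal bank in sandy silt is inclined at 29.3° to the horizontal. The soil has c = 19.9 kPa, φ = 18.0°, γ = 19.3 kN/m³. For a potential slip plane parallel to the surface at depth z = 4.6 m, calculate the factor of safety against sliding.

FS = 1.10

For an infinite slope with a slip plane parallel to the surface (no pore pressure): FS = [c + γz cos²β tanφ] / [γz sinβ cosβ].
γz = 19.3·4.6 = 88.78 kN/m²
Numerator = 19.9 + 88.78·cos²29.3°·tan18.0° = 19.9 + 88.78·0.7605·0.3249 = 41.838 kPa
Denominator = 88.78·sin29.3°·cos29.3° = 88.78·0.4894·0.8721 = 37.889 kPa
FS = 41.838 / 37.889 = 1.104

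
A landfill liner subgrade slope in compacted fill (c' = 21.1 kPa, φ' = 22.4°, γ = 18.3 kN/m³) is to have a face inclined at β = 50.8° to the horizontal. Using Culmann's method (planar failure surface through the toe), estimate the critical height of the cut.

H_c = 27.46 m

Culmann's analysis gives the critical failure plane at α_cr = (β + φ')/2 = (50.8 + 22.4)/2 = 36.6°, and the critical height
H_c = (4c'/γ) · sinβ cosφ' / [1 − cos(β − φ')]
    = (4·21.1/18.3) · sin50.8°·cos22.4° / [1 − cos(28.4°)]
    = 4.612 · 0.7749·0.9245 / [1 − 0.8796]
    = 4.612 · 0.7165 / 0.1204
    = 27.46 m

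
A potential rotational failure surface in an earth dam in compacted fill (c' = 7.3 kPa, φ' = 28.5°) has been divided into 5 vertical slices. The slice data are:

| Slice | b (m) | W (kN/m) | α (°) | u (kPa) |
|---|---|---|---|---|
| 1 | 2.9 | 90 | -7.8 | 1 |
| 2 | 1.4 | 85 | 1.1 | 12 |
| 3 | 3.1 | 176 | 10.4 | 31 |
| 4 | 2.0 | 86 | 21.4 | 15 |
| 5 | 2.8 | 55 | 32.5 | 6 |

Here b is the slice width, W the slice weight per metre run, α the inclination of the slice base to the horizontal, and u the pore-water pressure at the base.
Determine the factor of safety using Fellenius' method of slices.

Ordinary method of slices: FS = Σ[c'·Δl_i + (W_i cosα_i − u_i·Δl_i)·tanφ'] / Σ W_i sinα_i, with Δl_i = b_i / cosα_i.
Slice 1: Δl = 2.9/cos(-7.8°) = 2.927 m; N'_1 = 90·cos(-7.8°) − 1·2.927 = 86.2; c'Δl = 21.37; W sinα = -12.2
Slice 2: Δl = 1.4/cos1.1° = 1.400 m; N'_2 = 85·cos1.1° − 12·1.400 = 68.2; c'Δl = 10.22; W sinα = 1.6
Slice 3: Δl = 3.1/cos10.4° = 3.152 m; N'_3 = 176·cos10.4° − 31·3.152 = 75.4; c'Δl = 23.01; W sinα = 31.8
Slice 4: Δl = 2.0/cos21.4° = 2.148 m; N'_4 = 86·cos21.4° − 15·2.148 = 47.8; c'Δl = 15.68; W sinα = 31.4
Slice 5: Δl = 2.8/cos32.5° = 3.320 m; N'_5 = 55·cos32.5° − 6·3.320 = 26.5; c'Δl = 24.24; W sinα = 29.6
Σc'Δl = 94.5 kN/m; ΣN' = 304.1 kN/m; ΣW sinα = 82.1 kN/m
Resisting = 94.5 + 304.1·tan28.5° = 94.5 + 165.1 = 259.6 kN/m
FS = 259.6 / 82.1 = 3.162

FS = 3.16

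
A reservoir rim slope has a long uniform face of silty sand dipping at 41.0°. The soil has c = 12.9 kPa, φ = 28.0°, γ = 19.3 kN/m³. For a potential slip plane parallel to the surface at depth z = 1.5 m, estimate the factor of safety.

FS = 1.51

For an infinite slope with a slip plane parallel to the surface (no pore pressure): FS = [c + γz cos²β tanφ] / [γz sinβ cosβ].
γz = 19.3·1.5 = 28.95 kN/m²
Numerator = 12.9 + 28.95·cos²41.0°·tan28.0° = 12.9 + 28.95·0.5696·0.5317 = 21.668 kPa
Denominator = 28.95·sin41.0°·cos41.0° = 28.95·0.6561·0.7547 = 14.334 kPa
FS = 21.668 / 14.334 = 1.512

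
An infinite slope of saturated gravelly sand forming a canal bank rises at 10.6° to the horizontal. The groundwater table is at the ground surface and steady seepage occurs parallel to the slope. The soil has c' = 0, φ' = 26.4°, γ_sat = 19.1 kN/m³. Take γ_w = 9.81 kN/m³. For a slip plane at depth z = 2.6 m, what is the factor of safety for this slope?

With seepage parallel to the slope and the water table at the surface, the effective normal stress on the slip plane uses the buoyant unit weight γ' = γ_sat − γ_w while the driving shear stress uses γ_sat:
FS = [c' + γ' z cos²β tanφ'] / [γ_sat z sinβ cosβ]
(For c' = 0 this reduces to FS = (γ'/γ_sat)·tanφ'/tanβ.)
γ' = 19.1 − 9.81 = 9.29 kN/m³
Numerator = 0.0 + 9.29·2.6·cos²10.6°·tan26.4° = 0.0 + 9.29·2.6·0.9662·0.4964 = 11.584 kPa
Denominator = 19.1·2.6·sin10.6°·cos10.6° = 19.1·2.6·0.1840·0.9829 = 8.979 kPa
FS = 11.584 / 8.979 = 1.290

FS = 1.29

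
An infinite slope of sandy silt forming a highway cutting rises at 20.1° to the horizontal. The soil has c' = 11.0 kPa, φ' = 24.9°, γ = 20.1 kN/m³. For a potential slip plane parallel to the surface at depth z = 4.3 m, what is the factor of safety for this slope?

For an infinite slope with a slip plane parallel to the surface (no pore pressure): FS = [c' + γz cos²β tanφ'] / [γz sinβ cosβ].
γz = 20.1·4.3 = 86.43 kN/m²
Numerator = 11.0 + 86.43·cos²20.1°·tan24.9° = 11.0 + 86.43·0.8819·0.4642 = 46.381 kPa
Denominator = 86.43·sin20.1°·cos20.1° = 86.43·0.3437·0.9391 = 27.893 kPa
FS = 46.381 / 27.893 = 1.663

FS = 1.66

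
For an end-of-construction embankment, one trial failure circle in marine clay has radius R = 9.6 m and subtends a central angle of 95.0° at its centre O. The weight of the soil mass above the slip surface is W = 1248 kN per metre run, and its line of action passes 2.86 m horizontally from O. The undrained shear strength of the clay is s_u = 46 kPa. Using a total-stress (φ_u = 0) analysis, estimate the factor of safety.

Taking moments about the centre O, the resisting moment is provided by the undrained shear strength acting along the arc:
Arc length L_a = R·θ = 9.6·(95.0°·π/180) = 9.6·1.6581 = 15.92 m
M_R = s_u·L_a·R = 46·15.92·9.6 = 7029.1 kN·m/m
M_D = W·d = 1248·2.86 = 3569.3 kN·m/m
FS = M_R / M_D = 7029.1 / 3569.3 = 1.969

FS = 1.97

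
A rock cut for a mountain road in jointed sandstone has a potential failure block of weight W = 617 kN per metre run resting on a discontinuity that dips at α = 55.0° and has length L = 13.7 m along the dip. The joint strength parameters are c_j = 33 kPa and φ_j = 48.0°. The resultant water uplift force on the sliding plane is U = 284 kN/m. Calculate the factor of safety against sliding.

Resolving the block weight along and normal to the plane and applying the Mohr–Coulomb strength on the joint:
N' = W cosα − U = 617·cos55.0° − 284 = 69.9 kN/m
Driving force T = W sinα = 617·sin55.0° = 505.4 kN/m
Resisting force R = c_j·L + N'·tanφ_j = 33·13.7 + 69.9·tan48.0° = 452.1 + 77.6 = 529.7 kN/m
FS = R / T = 529.7 / 505.4 = 1.048

FS = 1.05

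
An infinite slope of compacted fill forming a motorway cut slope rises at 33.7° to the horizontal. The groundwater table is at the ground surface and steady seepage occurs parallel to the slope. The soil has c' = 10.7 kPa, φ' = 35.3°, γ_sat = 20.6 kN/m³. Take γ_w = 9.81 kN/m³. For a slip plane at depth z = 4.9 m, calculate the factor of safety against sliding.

With seepage parallel to the slope and the water table at the surface, the effective normal stress on the slip plane uses the buoyant unit weight γ' = γ_sat − γ_w while the driving shear stress uses γ_sat:
FS = [c' + γ' z cos²β tanφ'] / [γ_sat z sinβ cosβ]
γ' = 20.6 − 9.81 = 10.79 kN/m³
Numerator = 10.7 + 10.79·4.9·cos²33.7°·tan35.3° = 10.7 + 10.79·4.9·0.6921·0.7080 = 36.610 kPa
Denominator = 20.6·4.9·sin33.7°·cos33.7° = 20.6·4.9·0.5548·0.8320 = 46.594 kPa
FS = 36.610 / 46.594 = 0.786

FS = 0.79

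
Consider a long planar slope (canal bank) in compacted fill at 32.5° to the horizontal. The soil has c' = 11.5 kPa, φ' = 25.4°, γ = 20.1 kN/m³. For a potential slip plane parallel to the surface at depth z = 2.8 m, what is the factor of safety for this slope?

For an infinite slope with a slip plane parallel to the surface (no pore pressure): FS = [c' + γz cos²β tanφ'] / [γz sinβ cosβ].
γz = 20.1·2.8 = 56.28 kN/m²
Numerator = 11.5 + 56.28·cos²32.5°·tan25.4° = 11.5 + 56.28·0.7113·0.4748 = 30.509 kPa
Denominator = 56.28·sin32.5°·cos32.5° = 56.28·0.5373·0.8434 = 25.504 kPa
FS = 30.509 / 25.504 = 1.196

FS = 1.20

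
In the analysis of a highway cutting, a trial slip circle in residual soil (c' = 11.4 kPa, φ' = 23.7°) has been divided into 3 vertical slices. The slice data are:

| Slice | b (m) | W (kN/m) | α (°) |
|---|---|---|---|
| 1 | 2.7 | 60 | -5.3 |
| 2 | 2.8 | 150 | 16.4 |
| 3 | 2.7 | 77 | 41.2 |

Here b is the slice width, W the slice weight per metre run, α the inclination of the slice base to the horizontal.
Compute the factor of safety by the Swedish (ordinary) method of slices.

FS = 2.51

Ordinary method of slices: FS = Σ[c'·Δl_i + (W_i cosα_i)·tanφ'] / Σ W_i sinα_i, with Δl_i = b_i / cosα_i.
Slice 1: Δl = 2.7/cos(-5.3°) = 2.712 m; N'_1 = 60·cos(-5.3°) = 59.7; c'Δl = 30.91; W sinα = -5.5
Slice 2: Δl = 2.8/cos16.4° = 2.919 m; N'_2 = 150·cos16.4° = 143.9; c'Δl = 33.27; W sinα = 42.4
Slice 3: Δl = 2.7/cos41.2° = 3.588 m; N'_3 = 77·cos41.2° = 57.9; c'Δl = 40.91; W sinα = 50.7
Σc'Δl = 105.1 kN/m; ΣN' = 261.6 kN/m; ΣW sinα = 87.5 kN/m
Resisting = 105.1 + 261.6·tan23.7° = 105.1 + 114.8 = 219.9 kN/m
FS = 219.9 / 87.5 = 2.513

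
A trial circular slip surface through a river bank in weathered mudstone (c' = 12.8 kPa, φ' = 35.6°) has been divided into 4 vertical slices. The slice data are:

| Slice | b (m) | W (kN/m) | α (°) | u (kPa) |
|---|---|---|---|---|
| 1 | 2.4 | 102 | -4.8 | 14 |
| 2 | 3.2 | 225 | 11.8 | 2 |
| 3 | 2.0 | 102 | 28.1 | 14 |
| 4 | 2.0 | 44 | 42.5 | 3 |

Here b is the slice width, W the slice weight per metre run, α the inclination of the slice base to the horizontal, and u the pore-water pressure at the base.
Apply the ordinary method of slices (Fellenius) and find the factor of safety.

Ordinary method of slices: FS = Σ[c'·Δl_i + (W_i cosα_i − u_i·Δl_i)·tanφ'] / Σ W_i sinα_i, with Δl_i = b_i / cosα_i.
Slice 1: Δl = 2.4/cos(-4.8°) = 2.408 m; N'_1 = 102·cos(-4.8°) − 14·2.408 = 67.9; c'Δl = 30.83; W sinα = -8.5
Slice 2: Δl = 3.2/cos11.8° = 3.269 m; N'_2 = 225·cos11.8° − 2·3.269 = 213.7; c'Δl = 41.84; W sinα = 46.0
Slice 3: Δl = 2.0/cos28.1° = 2.267 m; N'_3 = 102·cos28.1° − 14·2.267 = 58.2; c'Δl = 29.02; W sinα = 48.0
Slice 4: Δl = 2.0/cos42.5° = 2.713 m; N'_4 = 44·cos42.5° − 3·2.713 = 24.3; c'Δl = 34.72; W sinα = 29.7
Σc'Δl = 136.4 kN/m; ΣN' = 364.2 kN/m; ΣW sinα = 115.2 kN/m
Resisting = 136.4 + 364.2·tan35.6° = 136.4 + 260.7 = 397.1 kN/m
FS = 397.1 / 115.2 = 3.446

FS = 3.45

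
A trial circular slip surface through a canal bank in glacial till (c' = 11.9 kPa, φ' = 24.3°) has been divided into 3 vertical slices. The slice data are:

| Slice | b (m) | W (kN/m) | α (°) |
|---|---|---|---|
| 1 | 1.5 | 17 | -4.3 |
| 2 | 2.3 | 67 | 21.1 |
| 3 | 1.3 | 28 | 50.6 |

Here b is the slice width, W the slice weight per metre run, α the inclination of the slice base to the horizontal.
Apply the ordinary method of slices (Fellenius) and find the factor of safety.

FS = 2.60

Ordinary method of slices: FS = Σ[c'·Δl_i + (W_i cosα_i)·tanφ'] / Σ W_i sinα_i, with Δl_i = b_i / cosα_i.
Slice 1: Δl = 1.5/cos(-4.3°) = 1.504 m; N'_1 = 17·cos(-4.3°) = 17.0; c'Δl = 17.90; W sinα = -1.3
Slice 2: Δl = 2.3/cos21.1° = 2.465 m; N'_2 = 67·cos21.1° = 62.5; c'Δl = 29.34; W sinα = 24.1
Slice 3: Δl = 1.3/cos50.6° = 2.048 m; N'_3 = 28·cos50.6° = 17.8; c'Δl = 24.37; W sinα = 21.6
Σc'Δl = 71.6 kN/m; ΣN' = 97.2 kN/m; ΣW sinα = 44.5 kN/m
Resisting = 71.6 + 97.2·tan24.3° = 71.6 + 43.9 = 115.5 kN/m
FS = 115.5 / 44.5 = 2.597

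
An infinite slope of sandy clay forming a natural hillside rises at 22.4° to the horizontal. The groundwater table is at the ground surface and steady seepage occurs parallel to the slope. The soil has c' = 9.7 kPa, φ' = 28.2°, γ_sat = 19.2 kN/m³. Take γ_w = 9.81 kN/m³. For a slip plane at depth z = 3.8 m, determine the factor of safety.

With seepage parallel to the slope and the water table at the surface, the effective normal stress on the slip plane uses the buoyant unit weight γ' = γ_sat − γ_w while the driving shear stress uses γ_sat:
FS = [c' + γ' z cos²β tanφ'] / [γ_sat z sinβ cosβ]
γ' = 19.2 − 9.81 = 9.39 kN/m³
Numerator = 9.7 + 9.39·3.8·cos²22.4°·tan28.2° = 9.7 + 9.39·3.8·0.8548·0.5362 = 26.054 kPa
Denominator = 19.2·3.8·sin22.4°·cos22.4° = 19.2·3.8·0.3811·0.9245 = 25.705 kPa
FS = 26.054 / 25.705 = 1.014

FS = 1.01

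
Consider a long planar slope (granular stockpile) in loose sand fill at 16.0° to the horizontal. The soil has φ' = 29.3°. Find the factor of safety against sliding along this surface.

FS = 1.96

For a dry cohesionless infinite slope the factor of safety is FS = tanφ' / tanβ.
FS = tan29.3° / tan16.0° = 0.5612 / 0.2867 = 1.957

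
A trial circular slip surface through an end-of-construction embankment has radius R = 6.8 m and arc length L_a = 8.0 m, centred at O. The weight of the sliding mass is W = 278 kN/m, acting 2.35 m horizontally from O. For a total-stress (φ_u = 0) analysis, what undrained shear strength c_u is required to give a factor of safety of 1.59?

FS = c_u·L_a·R / (W·d), so c_u = FS·W·d / (L_a·R).
c_u = 1.59·278·2.35 / (8.00·6.8) = 1038.7 / 54.40 = 19.09 kPa

c_u = 19.1 kPa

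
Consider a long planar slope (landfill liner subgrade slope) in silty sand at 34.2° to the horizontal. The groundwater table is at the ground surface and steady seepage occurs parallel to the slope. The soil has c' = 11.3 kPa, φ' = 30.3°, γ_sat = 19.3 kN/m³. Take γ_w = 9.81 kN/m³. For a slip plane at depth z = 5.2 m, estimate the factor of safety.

FS = 0.66

With seepage parallel to the slope and the water table at the surface, the effective normal stress on the slip plane uses the buoyant unit weight γ' = γ_sat − γ_w while the driving shear stress uses γ_sat:
FS = [c' + γ' z cos²β tanφ'] / [γ_sat z sinβ cosβ]
γ' = 19.3 − 9.81 = 9.49 kN/m³
Numerator = 11.3 + 9.49·5.2·cos²34.2°·tan30.3° = 11.3 + 9.49·5.2·0.6841·0.5844 = 31.026 kPa
Denominator = 19.3·5.2·sin34.2°·cos34.2° = 19.3·5.2·0.5621·0.8271 = 46.656 kPa
FS = 31.026 / 46.656 = 0.665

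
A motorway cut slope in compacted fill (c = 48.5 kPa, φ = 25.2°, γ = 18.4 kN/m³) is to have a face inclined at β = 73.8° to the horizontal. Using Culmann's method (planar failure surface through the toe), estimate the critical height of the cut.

H_c = 27.05 m

Culmann's analysis gives the critical failure plane at α_cr = (β + φ)/2 = (73.8 + 25.2)/2 = 49.5°, and the critical height
H_c = (4c/γ) · sinβ cosφ / [1 − cos(β − φ)]
    = (4·48.5/18.4) · sin73.8°·cos25.2° / [1 − cos(48.6°)]
    = 10.543 · 0.9603·0.9048 / [1 − 0.6613]
    = 10.543 · 0.8689 / 0.3387
    = 27.05 m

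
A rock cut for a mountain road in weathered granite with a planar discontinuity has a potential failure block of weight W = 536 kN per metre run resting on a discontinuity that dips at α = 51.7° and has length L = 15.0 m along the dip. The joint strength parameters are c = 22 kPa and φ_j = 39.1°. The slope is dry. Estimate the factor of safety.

Resolving the block weight along and normal to the plane and applying the Mohr–Coulomb strength on the joint:
N' = W cosα = 536·cos51.7° = 332.2 kN/m
Driving force T = W sinα = 536·sin51.7° = 420.6 kN/m
Resisting force R = c·L + N'·tanφ_j = 22·15.0 + 332.2·tan39.1° = 330.0 + 270.0 = 600.0 kN/m
FS = R / T = 600.0 / 420.6 = 1.426

FS = 1.43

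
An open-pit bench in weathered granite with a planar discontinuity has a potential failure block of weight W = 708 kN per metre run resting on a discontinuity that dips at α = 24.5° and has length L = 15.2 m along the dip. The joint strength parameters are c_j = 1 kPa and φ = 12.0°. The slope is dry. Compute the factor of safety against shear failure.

Resolving the block weight along and normal to the plane and applying the Mohr–Coulomb strength on the joint:
N' = W cosα = 708·cos24.5° = 644.3 kN/m
Driving force T = W sinα = 708·sin24.5° = 293.6 kN/m
Resisting force R = c_j·L + N'·tanφ = 1·15.2 + 644.3·tan12.0° = 15.2 + 136.9 = 152.1 kN/m
FS = R / T = 152.1 / 293.6 = 0.518

FS = 0.52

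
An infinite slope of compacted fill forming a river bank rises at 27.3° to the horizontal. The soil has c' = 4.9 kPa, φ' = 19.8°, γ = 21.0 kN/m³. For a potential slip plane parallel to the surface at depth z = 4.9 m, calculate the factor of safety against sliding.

FS = 0.81

For an infinite slope with a slip plane parallel to the surface (no pore pressure): FS = [c' + γz cos²β tanφ'] / [γz sinβ cosβ].
γz = 21.0·4.9 = 102.90 kN/m²
Numerator = 4.9 + 102.90·cos²27.3°·tan19.8° = 4.9 + 102.90·0.7896·0.3600 = 34.153 kPa
Denominator = 102.90·sin27.3°·cos27.3° = 102.90·0.4586·0.8886 = 41.938 kPa
FS = 34.153 / 41.938 = 0.814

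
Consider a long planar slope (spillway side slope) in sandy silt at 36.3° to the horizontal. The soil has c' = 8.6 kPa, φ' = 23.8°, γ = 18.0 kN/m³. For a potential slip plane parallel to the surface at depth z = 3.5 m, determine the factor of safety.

FS = 0.89

For an infinite slope with a slip plane parallel to the surface (no pore pressure): FS = [c' + γz cos²β tanφ'] / [γz sinβ cosβ].
γz = 18.0·3.5 = 63.00 kN/m²
Numerator = 8.6 + 63.00·cos²36.3°·tan23.8° = 8.6 + 63.00·0.6495·0.4411 = 26.648 kPa
Denominator = 63.00·sin36.3°·cos36.3° = 63.00·0.5920·0.8059 = 30.059 kPa
FS = 26.648 / 30.059 = 0.887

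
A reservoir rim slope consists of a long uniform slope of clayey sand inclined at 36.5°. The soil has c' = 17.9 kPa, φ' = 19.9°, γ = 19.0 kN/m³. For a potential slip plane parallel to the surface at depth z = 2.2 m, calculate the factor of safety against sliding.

FS = 1.38

For an infinite slope with a slip plane parallel to the surface (no pore pressure): FS = [c' + γz cos²β tanφ'] / [γz sinβ cosβ].
γz = 19.0·2.2 = 41.80 kN/m²
Numerator = 17.9 + 41.80·cos²36.5°·tan19.9° = 17.9 + 41.80·0.6462·0.3620 = 27.678 kPa
Denominator = 41.80·sin36.5°·cos36.5° = 41.80·0.5948·0.8039 = 19.987 kPa
FS = 27.678 / 19.987 = 1.385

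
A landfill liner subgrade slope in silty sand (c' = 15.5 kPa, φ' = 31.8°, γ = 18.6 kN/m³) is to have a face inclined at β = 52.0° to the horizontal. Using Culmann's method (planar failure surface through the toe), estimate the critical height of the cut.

H_c = 36.30 m

Culmann's analysis gives the critical failure plane at α_cr = (β + φ')/2 = (52.0 + 31.8)/2 = 41.9°, and the critical height
H_c = (4c'/γ) · sinβ cosφ' / [1 − cos(β − φ')]
    = (4·15.5/18.6) · sin52.0°·cos31.8° / [1 − cos(20.2°)]
    = 3.333 · 0.7880·0.8499 / [1 − 0.9385]
    = 3.333 · 0.6697 / 0.0615
    = 36.30 m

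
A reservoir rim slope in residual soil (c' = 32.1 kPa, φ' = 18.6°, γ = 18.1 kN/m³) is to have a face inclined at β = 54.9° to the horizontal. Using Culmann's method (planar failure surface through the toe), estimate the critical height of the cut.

Culmann's analysis gives the critical failure plane at α_cr = (β + φ')/2 = (54.9 + 18.6)/2 = 36.8°, and the critical height
H_c = (4c'/γ) · sinβ cosφ' / [1 − cos(β − φ')]
    = (4·32.1/18.1) · sin54.9°·cos18.6° / [1 − cos(36.3°)]
    = 7.094 · 0.8181·0.9478 / [1 − 0.8059]
    = 7.094 · 0.7754 / 0.1941
    = 28.34 m

H_c = 28.34 m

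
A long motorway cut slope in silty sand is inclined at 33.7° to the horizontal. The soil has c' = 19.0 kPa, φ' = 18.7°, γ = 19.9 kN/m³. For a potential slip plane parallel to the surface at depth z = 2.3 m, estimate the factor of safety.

FS = 1.41

For an infinite slope with a slip plane parallel to the surface (no pore pressure): FS = [c' + γz cos²β tanφ'] / [γz sinβ cosβ].
γz = 19.9·2.3 = 45.77 kN/m²
Numerator = 19.0 + 45.77·cos²33.7°·tan18.7° = 19.0 + 45.77·0.6921·0.3385 = 29.723 kPa
Denominator = 45.77·sin33.7°·cos33.7° = 45.77·0.5548·0.8320 = 21.128 kPa
FS = 29.723 / 21.128 = 1.407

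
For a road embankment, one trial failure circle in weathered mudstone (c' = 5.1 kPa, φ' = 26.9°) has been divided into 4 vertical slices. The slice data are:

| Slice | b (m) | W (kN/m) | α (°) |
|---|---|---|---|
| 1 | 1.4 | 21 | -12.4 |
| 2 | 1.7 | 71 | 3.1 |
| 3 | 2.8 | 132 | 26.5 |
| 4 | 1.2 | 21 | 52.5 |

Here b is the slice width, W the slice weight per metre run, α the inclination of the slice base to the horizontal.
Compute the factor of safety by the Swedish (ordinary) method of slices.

FS = 2.07

Ordinary method of slices: FS = Σ[c'·Δl_i + (W_i cosα_i)·tanφ'] / Σ W_i sinα_i, with Δl_i = b_i / cosα_i.
Slice 1: Δl = 1.4/cos(-12.4°) = 1.433 m; N'_1 = 21·cos(-12.4°) = 20.5; c'Δl = 7.31; W sinα = -4.5
Slice 2: Δl = 1.7/cos3.1° = 1.702 m; N'_2 = 71·cos3.1° = 70.9; c'Δl = 8.68; W sinα = 3.8
Slice 3: Δl = 2.8/cos26.5° = 3.129 m; N'_3 = 132·cos26.5° = 118.1; c'Δl = 15.96; W sinα = 58.9
Slice 4: Δl = 1.2/cos52.5° = 1.971 m; N'_4 = 21·cos52.5° = 12.8; c'Δl = 10.05; W sinα = 16.7
Σc'Δl = 42.0 kN/m; ΣN' = 222.3 kN/m; ΣW sinα = 74.9 kN/m
Resisting = 42.0 + 222.3·tan26.9° = 42.0 + 112.8 = 154.8 kN/m
FS = 154.8 / 74.9 = 2.067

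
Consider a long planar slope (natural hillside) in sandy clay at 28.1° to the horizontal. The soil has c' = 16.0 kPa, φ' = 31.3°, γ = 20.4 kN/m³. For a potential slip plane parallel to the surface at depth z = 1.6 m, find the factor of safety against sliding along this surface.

FS = 2.32

For an infinite slope with a slip plane parallel to the surface (no pore pressure): FS = [c' + γz cos²β tanφ'] / [γz sinβ cosβ].
γz = 20.4·1.6 = 32.64 kN/m²
Numerator = 16.0 + 32.64·cos²28.1°·tan31.3° = 16.0 + 32.64·0.7781·0.6080 = 31.443 kPa
Denominator = 32.64·sin28.1°·cos28.1° = 32.64·0.4710·0.8821 = 13.562 kPa
FS = 31.443 / 13.562 = 2.318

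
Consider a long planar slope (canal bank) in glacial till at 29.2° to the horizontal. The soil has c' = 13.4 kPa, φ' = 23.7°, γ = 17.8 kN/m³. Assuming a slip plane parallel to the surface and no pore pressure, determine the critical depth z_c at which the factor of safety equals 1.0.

Setting FS = 1.00 in FS = [c' + γz cos²β tanφ'] / [γz sinβ cosβ] and solving for z:
z = c' / [γ cosβ (FS·sinβ − cosβ·tanφ')]
  = 13.4 / [17.8·cos29.2°·(1.00·sin29.2° − cos29.2°·tan23.7°)]
  = 13.4 / [17.8·0.8729·(1.00·0.4879 − 0.8729·0.4390)]
  = 13.4 / 1.6264 = 8.239 m

z_c = 8.24 m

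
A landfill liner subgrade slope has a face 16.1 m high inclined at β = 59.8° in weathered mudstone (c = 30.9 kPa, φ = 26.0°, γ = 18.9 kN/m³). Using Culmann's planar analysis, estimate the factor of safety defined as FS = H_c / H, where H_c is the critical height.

FS = 1.87

H_c = (4c/γ) · sinβ cosφ / [1 − cos(β − φ)]
    = (4·30.9/18.9) · sin59.8°·cos26.0° / [1 − cos33.8°]
    = 6.540 · 0.7768 / 0.1690 = 30.06 m
FS = H_c / H = 30.06 / 16.1 = 1.867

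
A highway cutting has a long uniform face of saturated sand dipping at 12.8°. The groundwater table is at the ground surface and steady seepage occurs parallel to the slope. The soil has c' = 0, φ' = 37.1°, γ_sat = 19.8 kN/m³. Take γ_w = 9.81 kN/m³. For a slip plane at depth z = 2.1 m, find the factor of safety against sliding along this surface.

With seepage parallel to the slope and the water table at the surface, the effective normal stress on the slip plane uses the buoyant unit weight γ' = γ_sat − γ_w while the driving shear stress uses γ_sat:
FS = [c' + γ' z cos²β tanφ'] / [γ_sat z sinβ cosβ]
(For c' = 0 this reduces to FS = (γ'/γ_sat)·tanφ'/tanβ.)
γ' = 19.8 − 9.81 = 9.99 kN/m³
Numerator = 0.0 + 9.99·2.1·cos²12.8°·tan37.1° = 0.0 + 9.99·2.1·0.9509·0.7563 = 15.088 kPa
Denominator = 19.8·2.1·sin12.8°·cos12.8° = 19.8·2.1·0.2215·0.9751 = 8.983 kPa
FS = 15.088 / 8.983 = 1.680

FS = 1.68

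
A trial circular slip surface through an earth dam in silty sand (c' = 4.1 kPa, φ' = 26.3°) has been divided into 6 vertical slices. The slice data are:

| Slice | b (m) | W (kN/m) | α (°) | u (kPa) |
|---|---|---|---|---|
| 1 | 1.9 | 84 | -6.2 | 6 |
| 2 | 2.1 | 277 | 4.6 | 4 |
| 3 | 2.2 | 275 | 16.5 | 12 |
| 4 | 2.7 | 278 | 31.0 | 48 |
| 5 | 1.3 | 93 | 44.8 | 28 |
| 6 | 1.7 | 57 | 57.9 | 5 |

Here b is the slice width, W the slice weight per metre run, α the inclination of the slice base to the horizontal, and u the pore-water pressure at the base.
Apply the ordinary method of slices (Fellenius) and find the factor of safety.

Ordinary method of slices: FS = Σ[c'·Δl_i + (W_i cosα_i − u_i·Δl_i)·tanφ'] / Σ W_i sinα_i, with Δl_i = b_i / cosα_i.
Slice 1: Δl = 1.9/cos(-6.2°) = 1.911 m; N'_1 = 84·cos(-6.2°) − 6·1.911 = 72.0; c'Δl = 7.84; W sinα = -9.1
Slice 2: Δl = 2.1/cos4.6° = 2.107 m; N'_2 = 277·cos4.6° − 4·2.107 = 267.7; c'Δl = 8.64; W sinα = 22.2
Slice 3: Δl = 2.2/cos16.5° = 2.294 m; N'_3 = 275·cos16.5° − 12·2.294 = 236.1; c'Δl = 9.41; W sinα = 78.1
Slice 4: Δl = 2.7/cos31.0° = 3.150 m; N'_4 = 278·cos31.0° − 48·3.150 = 87.1; c'Δl = 12.91; W sinα = 143.2
Slice 5: Δl = 1.3/cos44.8° = 1.832 m; N'_5 = 93·cos44.8° − 28·1.832 = 14.7; c'Δl = 7.51; W sinα = 65.5
Slice 6: Δl = 1.7/cos57.9° = 3.199 m; N'_6 = 57·cos57.9° − 5·3.199 = 14.3; c'Δl = 13.12; W sinα = 48.3
Σc'Δl = 59.4 kN/m; ΣN' = 691.9 kN/m; ΣW sinα = 348.2 kN/m
Resisting = 59.4 + 691.9·tan26.3° = 59.4 + 342.0 = 401.4 kN/m
FS = 401.4 / 348.2 = 1.153

FS = 1.15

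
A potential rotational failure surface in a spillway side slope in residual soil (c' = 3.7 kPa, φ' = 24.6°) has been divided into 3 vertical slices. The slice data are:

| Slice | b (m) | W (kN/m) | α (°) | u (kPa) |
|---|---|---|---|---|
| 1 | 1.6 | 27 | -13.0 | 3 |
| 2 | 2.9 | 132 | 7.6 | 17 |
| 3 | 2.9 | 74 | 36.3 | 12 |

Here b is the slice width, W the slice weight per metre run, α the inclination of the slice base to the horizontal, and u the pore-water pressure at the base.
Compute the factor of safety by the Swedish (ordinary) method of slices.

FS = 1.53

Ordinary method of slices: FS = Σ[c'·Δl_i + (W_i cosα_i − u_i·Δl_i)·tanφ'] / Σ W_i sinα_i, with Δl_i = b_i / cosα_i.
Slice 1: Δl = 1.6/cos(-13.0°) = 1.642 m; N'_1 = 27·cos(-13.0°) − 3·1.642 = 21.4; c'Δl = 6.08; W sinα = -6.1
Slice 2: Δl = 2.9/cos7.6° = 2.926 m; N'_2 = 132·cos7.6° − 17·2.926 = 81.1; c'Δl = 10.83; W sinα = 17.5
Slice 3: Δl = 2.9/cos36.3° = 3.598 m; N'_3 = 74·cos36.3° − 12·3.598 = 16.5; c'Δl = 13.31; W sinα = 43.8
Σc'Δl = 30.2 kN/m; ΣN' = 118.9 kN/m; ΣW sinα = 55.2 kN/m
Resisting = 30.2 + 118.9·tan24.6° = 30.2 + 54.5 = 84.7 kN/m
FS = 84.7 / 55.2 = 1.534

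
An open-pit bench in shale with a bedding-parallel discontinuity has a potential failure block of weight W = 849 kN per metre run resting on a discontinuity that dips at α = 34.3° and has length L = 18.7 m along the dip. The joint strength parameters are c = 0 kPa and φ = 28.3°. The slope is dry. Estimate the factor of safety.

Resolving the block weight along and normal to the plane and applying the Mohr–Coulomb strength on the joint:
N' = W cosα = 849·cos34.3° = 701.4 kN/m
Driving force T = W sinα = 849·sin34.3° = 478.4 kN/m
Resisting force R = c·L + N'·tanφ = 0·18.7 + 701.4·tan28.3° = 0.0 + 377.6 = 377.6 kN/m
FS = R / T = 377.6 / 478.4 = 0.789

FS = 0.79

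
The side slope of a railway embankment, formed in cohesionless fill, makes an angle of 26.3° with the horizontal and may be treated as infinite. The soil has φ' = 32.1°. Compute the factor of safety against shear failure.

FS = 1.27

For a dry cohesionless infinite slope the factor of safety is FS = tanφ' / tanβ.
FS = tan32.1° / tan26.3° = 0.6273 / 0.4942 = 1.269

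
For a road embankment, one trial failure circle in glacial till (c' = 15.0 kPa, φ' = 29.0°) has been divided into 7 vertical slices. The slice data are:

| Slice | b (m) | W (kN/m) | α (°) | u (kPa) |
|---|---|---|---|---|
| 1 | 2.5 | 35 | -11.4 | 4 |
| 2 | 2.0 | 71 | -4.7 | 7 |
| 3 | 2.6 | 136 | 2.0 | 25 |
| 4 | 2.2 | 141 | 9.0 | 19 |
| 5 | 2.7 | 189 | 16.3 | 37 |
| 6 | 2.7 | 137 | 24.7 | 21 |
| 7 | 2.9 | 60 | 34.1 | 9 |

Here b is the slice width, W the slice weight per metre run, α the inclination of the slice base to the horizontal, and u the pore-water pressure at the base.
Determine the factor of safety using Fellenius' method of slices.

Ordinary method of slices: FS = Σ[c'·Δl_i + (W_i cosα_i − u_i·Δl_i)·tanφ'] / Σ W_i sinα_i, with Δl_i = b_i / cosα_i.
Slice 1: Δl = 2.5/cos(-11.4°) = 2.550 m; N'_1 = 35·cos(-11.4°) − 4·2.550 = 24.1; c'Δl = 38.25; W sinα = -6.9
Slice 2: Δl = 2.0/cos(-4.7°) = 2.007 m; N'_2 = 71·cos(-4.7°) − 7·2.007 = 56.7; c'Δl = 30.10; W sinα = -5.8
Slice 3: Δl = 2.6/cos2.0° = 2.602 m; N'_3 = 136·cos2.0° − 25·2.602 = 70.9; c'Δl = 39.02; W sinα = 4.7
Slice 4: Δl = 2.2/cos9.0° = 2.227 m; N'_4 = 141·cos9.0° − 19·2.227 = 96.9; c'Δl = 33.41; W sinα = 22.1
Slice 5: Δl = 2.7/cos16.3° = 2.813 m; N'_5 = 189·cos16.3° − 37·2.813 = 77.3; c'Δl = 42.20; W sinα = 53.0
Slice 6: Δl = 2.7/cos24.7° = 2.972 m; N'_6 = 137·cos24.7° − 21·2.972 = 62.1; c'Δl = 44.58; W sinα = 57.2
Slice 7: Δl = 2.9/cos34.1° = 3.502 m; N'_7 = 60·cos34.1° − 9·3.502 = 18.2; c'Δl = 52.53; W sinα = 33.6
Σc'Δl = 280.1 kN/m; ΣN' = 406.2 kN/m; ΣW sinα = 158.0 kN/m
Resisting = 280.1 + 406.2·tan29.0° = 280.1 + 225.2 = 505.2 kN/m
FS = 505.2 / 158.0 = 3.198

FS = 3.20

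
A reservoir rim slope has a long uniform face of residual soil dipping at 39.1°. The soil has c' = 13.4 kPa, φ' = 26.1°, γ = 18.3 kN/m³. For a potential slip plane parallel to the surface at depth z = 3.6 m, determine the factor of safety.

For an infinite slope with a slip plane parallel to the surface (no pore pressure): FS = [c' + γz cos²β tanφ'] / [γz sinβ cosβ].
γz = 18.3·3.6 = 65.88 kN/m²
Numerator = 13.4 + 65.88·cos²39.1°·tan26.1° = 13.4 + 65.88·0.6022·0.4899 = 32.837 kPa
Denominator = 65.88·sin39.1°·cos39.1° = 65.88·0.6307·0.7760 = 32.244 kPa
FS = 32.837 / 32.244 = 1.018

FS = 1.02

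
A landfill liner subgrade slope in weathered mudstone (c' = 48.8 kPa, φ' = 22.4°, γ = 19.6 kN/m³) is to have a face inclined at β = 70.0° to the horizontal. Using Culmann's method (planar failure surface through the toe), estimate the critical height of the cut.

H_c = 26.57 m

Culmann's analysis gives the critical failure plane at α_cr = (β + φ')/2 = (70.0 + 22.4)/2 = 46.2°, and the critical height
H_c = (4c'/γ) · sinβ cosφ' / [1 − cos(β − φ')]
    = (4·48.8/19.6) · sin70.0°·cos22.4° / [1 − cos(47.6°)]
    = 9.959 · 0.9397·0.9245 / [1 − 0.6743]
    = 9.959 · 0.8688 / 0.3257
    = 26.57 m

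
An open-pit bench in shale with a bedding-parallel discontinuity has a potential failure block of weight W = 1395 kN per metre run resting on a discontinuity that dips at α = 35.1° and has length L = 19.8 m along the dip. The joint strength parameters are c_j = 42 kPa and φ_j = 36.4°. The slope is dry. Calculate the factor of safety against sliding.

Resolving the block weight along and normal to the plane and applying the Mohr–Coulomb strength on the joint:
N' = W cosα = 1395·cos35.1° = 1141.3 kN/m
Driving force T = W sinα = 1395·sin35.1° = 802.1 kN/m
Resisting force R = c_j·L + N'·tanφ_j = 42·19.8 + 1141.3·tan36.4° = 831.6 + 841.5 = 1673.1 kN/m
FS = R / T = 1673.1 / 802.1 = 2.086

FS = 2.09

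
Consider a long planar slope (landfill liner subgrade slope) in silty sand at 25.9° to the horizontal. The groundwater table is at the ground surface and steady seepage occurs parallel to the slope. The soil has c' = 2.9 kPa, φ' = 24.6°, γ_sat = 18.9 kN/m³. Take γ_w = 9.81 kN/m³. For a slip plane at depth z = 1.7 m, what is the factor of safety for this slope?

With seepage parallel to the slope and the water table at the surface, the effective normal stress on the slip plane uses the buoyant unit weight γ' = γ_sat − γ_w while the driving shear stress uses γ_sat:
FS = [c' + γ' z cos²β tanφ'] / [γ_sat z sinβ cosβ]
γ' = 18.9 − 9.81 = 9.09 kN/m³
Numerator = 2.9 + 9.09·1.7·cos²25.9°·tan24.6° = 2.9 + 9.09·1.7·0.8092·0.4578 = 8.625 kPa
Denominator = 18.9·1.7·sin25.9°·cos25.9° = 18.9·1.7·0.4368·0.8996 = 12.625 kPa
FS = 8.625 / 12.625 = 0.683

FS = 0.68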